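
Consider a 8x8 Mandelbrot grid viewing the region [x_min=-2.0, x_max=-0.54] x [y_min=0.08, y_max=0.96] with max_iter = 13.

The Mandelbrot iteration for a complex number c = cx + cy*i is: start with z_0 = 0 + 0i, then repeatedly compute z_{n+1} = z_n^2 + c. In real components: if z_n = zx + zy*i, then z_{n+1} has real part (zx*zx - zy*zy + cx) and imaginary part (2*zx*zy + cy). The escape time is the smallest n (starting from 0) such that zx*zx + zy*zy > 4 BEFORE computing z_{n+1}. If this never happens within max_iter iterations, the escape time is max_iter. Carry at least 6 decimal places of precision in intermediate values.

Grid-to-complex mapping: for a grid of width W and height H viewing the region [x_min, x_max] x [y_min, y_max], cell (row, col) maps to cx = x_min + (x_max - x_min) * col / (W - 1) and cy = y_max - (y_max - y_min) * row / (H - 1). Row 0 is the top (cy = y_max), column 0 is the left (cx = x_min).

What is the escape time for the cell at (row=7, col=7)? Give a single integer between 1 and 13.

z_0 = 0 + 0i, c = -0.5400 + 0.0800i
Iter 1: z = -0.5400 + 0.0800i, |z|^2 = 0.2980
Iter 2: z = -0.2548 + -0.0064i, |z|^2 = 0.0650
Iter 3: z = -0.4751 + 0.0833i, |z|^2 = 0.2327
Iter 4: z = -0.3212 + 0.0009i, |z|^2 = 0.1032
Iter 5: z = -0.4368 + 0.0794i, |z|^2 = 0.1971
Iter 6: z = -0.3555 + 0.0106i, |z|^2 = 0.1265
Iter 7: z = -0.4137 + 0.0725i, |z|^2 = 0.1764
Iter 8: z = -0.3741 + 0.0200i, |z|^2 = 0.1403
Iter 9: z = -0.4005 + 0.0650i, |z|^2 = 0.1646
Iter 10: z = -0.3838 + 0.0279i, |z|^2 = 0.1481
Iter 11: z = -0.3934 + 0.0586i, |z|^2 = 0.1582
Iter 12: z = -0.3886 + 0.0339i, |z|^2 = 0.1522

Answer: 13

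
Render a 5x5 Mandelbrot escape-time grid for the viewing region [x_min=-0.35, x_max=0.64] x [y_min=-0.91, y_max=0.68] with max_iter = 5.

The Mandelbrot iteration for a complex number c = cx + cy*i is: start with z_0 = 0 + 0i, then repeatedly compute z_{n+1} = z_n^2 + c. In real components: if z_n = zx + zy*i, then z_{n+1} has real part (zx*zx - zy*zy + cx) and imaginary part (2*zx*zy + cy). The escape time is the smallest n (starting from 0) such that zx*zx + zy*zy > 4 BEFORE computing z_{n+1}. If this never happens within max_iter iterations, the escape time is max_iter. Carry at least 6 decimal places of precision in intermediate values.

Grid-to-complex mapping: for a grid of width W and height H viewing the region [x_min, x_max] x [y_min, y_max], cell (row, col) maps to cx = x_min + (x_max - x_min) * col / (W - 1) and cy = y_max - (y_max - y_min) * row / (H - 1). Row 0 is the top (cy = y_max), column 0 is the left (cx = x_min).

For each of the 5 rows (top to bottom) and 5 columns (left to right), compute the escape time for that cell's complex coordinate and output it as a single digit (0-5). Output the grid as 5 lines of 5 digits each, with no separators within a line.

Answer: 55553
55554
55554
55553
55532

Derivation:
(row=0, col=0): c = -0.3500 + 0.6800i → escape time 5
(row=0, col=1): c = -0.1025 + 0.6800i → escape time 5
(row=0, col=2): c = 0.1450 + 0.6800i → escape time 5
(row=0, col=3): c = 0.3925 + 0.6800i → escape time 5
(row=0, col=4): c = 0.6400 + 0.6800i → escape time 3
(row=1, col=0): c = -0.3500 + 0.2825i → escape time 5
(row=1, col=1): c = -0.1025 + 0.2825i → escape time 5
(row=1, col=2): c = 0.1450 + 0.2825i → escape time 5
(row=1, col=3): c = 0.3925 + 0.2825i → escape time 5
(row=1, col=4): c = 0.6400 + 0.2825i → escape time 4
(row=2, col=0): c = -0.3500 + -0.1150i → escape time 5
(row=2, col=1): c = -0.1025 + -0.1150i → escape time 5
(row=2, col=2): c = 0.1450 + -0.1150i → escape time 5
(row=2, col=3): c = 0.3925 + -0.1150i → escape time 5
(row=2, col=4): c = 0.6400 + -0.1150i → escape time 4
(row=3, col=0): c = -0.3500 + -0.5125i → escape time 5
(row=3, col=1): c = -0.1025 + -0.5125i → escape time 5
(row=3, col=2): c = 0.1450 + -0.5125i → escape time 5
(row=3, col=3): c = 0.3925 + -0.5125i → escape time 5
(row=3, col=4): c = 0.6400 + -0.5125i → escape time 3
(row=4, col=0): c = -0.3500 + -0.9100i → escape time 5
(row=4, col=1): c = -0.1025 + -0.9100i → escape time 5
(row=4, col=2): c = 0.1450 + -0.9100i → escape time 5
(row=4, col=3): c = 0.3925 + -0.9100i → escape time 3
(row=4, col=4): c = 0.6400 + -0.9100i → escape time 2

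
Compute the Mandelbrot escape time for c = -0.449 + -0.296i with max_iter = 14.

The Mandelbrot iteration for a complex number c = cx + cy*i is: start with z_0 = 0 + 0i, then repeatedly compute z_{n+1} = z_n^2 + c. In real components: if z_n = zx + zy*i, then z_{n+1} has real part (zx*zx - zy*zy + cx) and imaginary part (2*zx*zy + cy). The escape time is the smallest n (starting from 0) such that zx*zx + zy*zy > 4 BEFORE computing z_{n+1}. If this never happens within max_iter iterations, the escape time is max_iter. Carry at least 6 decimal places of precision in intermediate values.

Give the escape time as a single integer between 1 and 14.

Answer: 14

Derivation:
z_0 = 0 + 0i, c = -0.4490 + -0.2960i
Iter 1: z = -0.4490 + -0.2960i, |z|^2 = 0.2892
Iter 2: z = -0.3350 + -0.0302i, |z|^2 = 0.1131
Iter 3: z = -0.3377 + -0.2758i, |z|^2 = 0.1901
Iter 4: z = -0.4110 + -0.1098i, |z|^2 = 0.1810
Iter 5: z = -0.2921 + -0.2058i, |z|^2 = 0.1277
Iter 6: z = -0.4060 + -0.1758i, |z|^2 = 0.1957
Iter 7: z = -0.3151 + -0.1533i, |z|^2 = 0.1227
Iter 8: z = -0.3732 + -0.1994i, |z|^2 = 0.1791
Iter 9: z = -0.3495 + -0.1471i, |z|^2 = 0.1438
Iter 10: z = -0.3485 + -0.1932i, |z|^2 = 0.1588
Iter 11: z = -0.3648 + -0.1614i, |z|^2 = 0.1592
Iter 12: z = -0.3419 + -0.1783i, |z|^2 = 0.1487
Iter 13: z = -0.3639 + -0.1741i, |z|^2 = 0.1627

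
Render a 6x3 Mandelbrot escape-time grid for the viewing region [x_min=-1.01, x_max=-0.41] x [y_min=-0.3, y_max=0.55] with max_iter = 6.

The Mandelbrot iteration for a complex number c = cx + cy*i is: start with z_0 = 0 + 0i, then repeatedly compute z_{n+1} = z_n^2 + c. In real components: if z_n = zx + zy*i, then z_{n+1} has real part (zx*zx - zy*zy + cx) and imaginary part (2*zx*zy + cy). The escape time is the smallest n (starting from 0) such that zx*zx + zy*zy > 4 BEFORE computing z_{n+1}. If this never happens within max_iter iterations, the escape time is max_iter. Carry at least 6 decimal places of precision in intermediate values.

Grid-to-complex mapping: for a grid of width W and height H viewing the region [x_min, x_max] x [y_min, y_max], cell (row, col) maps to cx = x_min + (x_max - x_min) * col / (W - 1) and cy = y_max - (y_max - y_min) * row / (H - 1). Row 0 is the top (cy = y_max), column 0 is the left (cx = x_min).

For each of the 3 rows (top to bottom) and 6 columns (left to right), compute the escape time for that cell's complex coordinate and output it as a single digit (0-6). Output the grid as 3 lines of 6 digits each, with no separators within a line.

Answer: 556666
666666
666666

Derivation:
(row=0, col=0): c = -1.0100 + 0.5500i → escape time 5
(row=0, col=1): c = -0.8900 + 0.5500i → escape time 5
(row=0, col=2): c = -0.7700 + 0.5500i → escape time 6
(row=0, col=3): c = -0.6500 + 0.5500i → escape time 6
(row=0, col=4): c = -0.5300 + 0.5500i → escape time 6
(row=0, col=5): c = -0.4100 + 0.5500i → escape time 6
(row=1, col=0): c = -1.0100 + 0.1250i → escape time 6
(row=1, col=1): c = -0.8900 + 0.1250i → escape time 6
(row=1, col=2): c = -0.7700 + 0.1250i → escape time 6
(row=1, col=3): c = -0.6500 + 0.1250i → escape time 6
(row=1, col=4): c = -0.5300 + 0.1250i → escape time 6
(row=1, col=5): c = -0.4100 + 0.1250i → escape time 6
(row=2, col=0): c = -1.0100 + -0.3000i → escape time 6
(row=2, col=1): c = -0.8900 + -0.3000i → escape time 6
(row=2, col=2): c = -0.7700 + -0.3000i → escape time 6
(row=2, col=3): c = -0.6500 + -0.3000i → escape time 6
(row=2, col=4): c = -0.5300 + -0.3000i → escape time 6
(row=2, col=5): c = -0.4100 + -0.3000i → escape time 6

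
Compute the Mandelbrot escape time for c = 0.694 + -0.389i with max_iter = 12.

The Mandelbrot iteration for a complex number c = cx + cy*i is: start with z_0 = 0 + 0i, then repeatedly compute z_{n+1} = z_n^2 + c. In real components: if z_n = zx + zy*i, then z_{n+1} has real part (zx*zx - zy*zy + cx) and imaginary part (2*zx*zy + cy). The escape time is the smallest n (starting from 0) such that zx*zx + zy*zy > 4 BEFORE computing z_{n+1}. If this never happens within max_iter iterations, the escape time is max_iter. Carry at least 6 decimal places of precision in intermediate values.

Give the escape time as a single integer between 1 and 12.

Answer: 3

Derivation:
z_0 = 0 + 0i, c = 0.6940 + -0.3890i
Iter 1: z = 0.6940 + -0.3890i, |z|^2 = 0.6330
Iter 2: z = 1.0243 + -0.9289i, |z|^2 = 1.9121
Iter 3: z = 0.8803 + -2.2920i, |z|^2 = 6.0284
Escaped at iteration 3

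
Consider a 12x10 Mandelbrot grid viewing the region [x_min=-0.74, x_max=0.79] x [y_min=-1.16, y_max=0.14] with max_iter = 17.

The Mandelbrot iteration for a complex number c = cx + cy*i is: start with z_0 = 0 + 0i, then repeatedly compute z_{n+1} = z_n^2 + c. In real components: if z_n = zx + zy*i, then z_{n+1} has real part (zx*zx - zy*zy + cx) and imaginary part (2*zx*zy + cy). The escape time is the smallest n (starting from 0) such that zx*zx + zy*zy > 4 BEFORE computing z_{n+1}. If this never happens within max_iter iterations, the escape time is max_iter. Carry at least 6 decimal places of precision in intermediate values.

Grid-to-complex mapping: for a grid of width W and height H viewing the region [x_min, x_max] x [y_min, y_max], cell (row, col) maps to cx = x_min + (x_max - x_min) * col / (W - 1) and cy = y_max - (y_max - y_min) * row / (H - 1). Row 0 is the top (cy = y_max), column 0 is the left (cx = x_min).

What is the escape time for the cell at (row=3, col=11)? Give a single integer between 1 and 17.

Answer: 3

Derivation:
z_0 = 0 + 0i, c = 0.7900 + -0.2933i
Iter 1: z = 0.7900 + -0.2933i, |z|^2 = 0.7101
Iter 2: z = 1.3281 + -0.7568i, |z|^2 = 2.3365
Iter 3: z = 1.9810 + -2.3035i, |z|^2 = 9.2303
Escaped at iteration 3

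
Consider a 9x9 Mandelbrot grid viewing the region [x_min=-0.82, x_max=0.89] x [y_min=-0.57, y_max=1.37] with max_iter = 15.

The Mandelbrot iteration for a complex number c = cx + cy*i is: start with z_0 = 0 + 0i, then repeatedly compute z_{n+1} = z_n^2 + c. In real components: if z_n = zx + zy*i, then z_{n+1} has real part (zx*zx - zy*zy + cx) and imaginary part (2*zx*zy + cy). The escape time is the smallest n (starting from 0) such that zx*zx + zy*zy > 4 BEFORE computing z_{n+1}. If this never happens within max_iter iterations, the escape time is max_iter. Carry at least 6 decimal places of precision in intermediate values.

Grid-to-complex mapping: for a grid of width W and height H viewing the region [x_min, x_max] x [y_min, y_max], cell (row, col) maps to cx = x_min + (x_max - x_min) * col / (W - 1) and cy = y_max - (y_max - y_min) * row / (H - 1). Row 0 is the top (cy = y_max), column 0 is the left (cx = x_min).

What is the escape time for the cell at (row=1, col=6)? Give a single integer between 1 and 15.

Answer: 2

Derivation:
z_0 = 0 + 0i, c = 0.4625 + 1.1275i
Iter 1: z = 0.4625 + 1.1275i, |z|^2 = 1.4852
Iter 2: z = -0.5949 + 2.1704i, |z|^2 = 5.0646
Escaped at iteration 2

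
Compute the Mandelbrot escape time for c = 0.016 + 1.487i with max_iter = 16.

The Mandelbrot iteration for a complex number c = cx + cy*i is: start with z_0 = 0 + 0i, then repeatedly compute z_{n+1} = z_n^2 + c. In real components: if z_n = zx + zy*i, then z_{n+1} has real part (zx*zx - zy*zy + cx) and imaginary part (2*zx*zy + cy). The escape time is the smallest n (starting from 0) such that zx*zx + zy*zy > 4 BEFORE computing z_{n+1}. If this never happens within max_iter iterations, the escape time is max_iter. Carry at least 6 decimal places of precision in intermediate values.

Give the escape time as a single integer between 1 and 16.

z_0 = 0 + 0i, c = 0.0160 + 1.4870i
Iter 1: z = 0.0160 + 1.4870i, |z|^2 = 2.2114
Iter 2: z = -2.1949 + 1.5346i, |z|^2 = 7.1726
Escaped at iteration 2

Answer: 2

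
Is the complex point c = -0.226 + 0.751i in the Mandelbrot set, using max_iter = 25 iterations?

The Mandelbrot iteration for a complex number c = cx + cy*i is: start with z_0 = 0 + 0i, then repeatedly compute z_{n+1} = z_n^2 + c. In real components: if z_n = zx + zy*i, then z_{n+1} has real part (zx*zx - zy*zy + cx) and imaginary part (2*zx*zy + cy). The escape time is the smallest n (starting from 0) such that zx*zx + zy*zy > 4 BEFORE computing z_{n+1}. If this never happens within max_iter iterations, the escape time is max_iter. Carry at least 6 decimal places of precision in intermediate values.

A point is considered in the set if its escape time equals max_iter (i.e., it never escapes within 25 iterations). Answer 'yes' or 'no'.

z_0 = 0 + 0i, c = -0.2260 + 0.7510i
Iter 1: z = -0.2260 + 0.7510i, |z|^2 = 0.6151
Iter 2: z = -0.7389 + 0.4115i, |z|^2 = 0.7154
Iter 3: z = 0.1506 + 0.1428i, |z|^2 = 0.0431
Iter 4: z = -0.2237 + 0.7940i, |z|^2 = 0.6805
Iter 5: z = -0.8064 + 0.3958i, |z|^2 = 0.8070
Iter 6: z = 0.2677 + 0.1127i, |z|^2 = 0.0844
Iter 7: z = -0.1670 + 0.8113i, |z|^2 = 0.6862
Iter 8: z = -0.8564 + 0.4800i, |z|^2 = 0.9637
Iter 9: z = 0.2770 + -0.0710i, |z|^2 = 0.0818
Iter 10: z = -0.1543 + 0.7116i, |z|^2 = 0.5302
Iter 11: z = -0.7086 + 0.5314i, |z|^2 = 0.7845
Iter 12: z = -0.0062 + -0.0021i, |z|^2 = 0.0000
Iter 13: z = -0.2260 + 0.7510i, |z|^2 = 0.6151
Iter 14: z = -0.7390 + 0.4116i, |z|^2 = 0.7155
Iter 15: z = 0.1507 + 0.1427i, |z|^2 = 0.0431
Iter 16: z = -0.2237 + 0.7940i, |z|^2 = 0.6805
Iter 17: z = -0.8064 + 0.3958i, |z|^2 = 0.8070
Iter 18: z = 0.2676 + 0.1126i, |z|^2 = 0.0843
Iter 19: z = -0.1671 + 0.8113i, |z|^2 = 0.6860
Iter 20: z = -0.8562 + 0.4800i, |z|^2 = 0.9635
Iter 21: z = 0.2768 + -0.0709i, |z|^2 = 0.0816
Iter 22: z = -0.1544 + 0.7117i, |z|^2 = 0.5304
Iter 23: z = -0.7087 + 0.5312i, |z|^2 = 0.7845
Iter 24: z = -0.0058 + -0.0019i, |z|^2 = 0.0000
Did not escape in 25 iterations → in set

Answer: yes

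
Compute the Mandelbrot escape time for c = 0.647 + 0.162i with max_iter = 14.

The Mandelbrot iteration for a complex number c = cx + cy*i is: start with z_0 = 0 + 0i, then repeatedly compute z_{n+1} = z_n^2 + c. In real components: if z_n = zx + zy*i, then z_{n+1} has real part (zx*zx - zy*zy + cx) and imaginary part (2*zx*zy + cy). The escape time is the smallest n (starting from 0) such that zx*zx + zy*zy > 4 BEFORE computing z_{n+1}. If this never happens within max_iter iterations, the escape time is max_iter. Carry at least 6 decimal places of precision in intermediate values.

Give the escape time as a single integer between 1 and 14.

Answer: 4

Derivation:
z_0 = 0 + 0i, c = 0.6470 + 0.1620i
Iter 1: z = 0.6470 + 0.1620i, |z|^2 = 0.4449
Iter 2: z = 1.0394 + 0.3716i, |z|^2 = 1.2184
Iter 3: z = 1.5892 + 0.9345i, |z|^2 = 3.3988
Iter 4: z = 2.2992 + 3.1322i, |z|^2 = 15.0968
Escaped at iteration 4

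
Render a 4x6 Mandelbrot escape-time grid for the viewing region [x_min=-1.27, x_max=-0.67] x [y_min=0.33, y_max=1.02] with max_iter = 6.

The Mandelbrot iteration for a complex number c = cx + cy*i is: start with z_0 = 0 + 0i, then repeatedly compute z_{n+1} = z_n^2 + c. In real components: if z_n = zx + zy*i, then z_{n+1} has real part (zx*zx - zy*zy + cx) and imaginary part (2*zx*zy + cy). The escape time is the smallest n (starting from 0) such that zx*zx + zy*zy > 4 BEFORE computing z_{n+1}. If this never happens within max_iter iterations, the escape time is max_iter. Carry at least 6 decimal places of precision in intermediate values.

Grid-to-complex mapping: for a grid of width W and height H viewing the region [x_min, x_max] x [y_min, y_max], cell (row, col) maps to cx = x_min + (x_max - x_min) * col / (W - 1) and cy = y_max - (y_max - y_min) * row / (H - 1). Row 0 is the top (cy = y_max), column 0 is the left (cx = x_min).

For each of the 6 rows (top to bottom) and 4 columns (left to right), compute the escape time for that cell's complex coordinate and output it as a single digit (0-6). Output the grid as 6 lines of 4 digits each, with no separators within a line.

(row=0, col=0): c = -1.2700 + 1.0200i → escape time 3
(row=0, col=1): c = -1.0700 + 1.0200i → escape time 3
(row=0, col=2): c = -0.8700 + 1.0200i → escape time 3
(row=0, col=3): c = -0.6700 + 1.0200i → escape time 3
(row=1, col=0): c = -1.2700 + 0.8820i → escape time 3
(row=1, col=1): c = -1.0700 + 0.8820i → escape time 3
(row=1, col=2): c = -0.8700 + 0.8820i → escape time 3
(row=1, col=3): c = -0.6700 + 0.8820i → escape time 4
(row=2, col=0): c = -1.2700 + 0.7440i → escape time 3
(row=2, col=1): c = -1.0700 + 0.7440i → escape time 3
(row=2, col=2): c = -0.8700 + 0.7440i → escape time 4
(row=2, col=3): c = -0.6700 + 0.7440i → escape time 5
(row=3, col=0): c = -1.2700 + 0.6060i → escape time 3
(row=3, col=1): c = -1.0700 + 0.6060i → escape time 4
(row=3, col=2): c = -0.8700 + 0.6060i → escape time 5
(row=3, col=3): c = -0.6700 + 0.6060i → escape time 6
(row=4, col=0): c = -1.2700 + 0.4680i → escape time 5
(row=4, col=1): c = -1.0700 + 0.4680i → escape time 5
(row=4, col=2): c = -0.8700 + 0.4680i → escape time 6
(row=4, col=3): c = -0.6700 + 0.4680i → escape time 6
(row=5, col=0): c = -1.2700 + 0.3300i → escape time 6
(row=5, col=1): c = -1.0700 + 0.3300i → escape time 6
(row=5, col=2): c = -0.8700 + 0.3300i → escape time 6
(row=5, col=3): c = -0.6700 + 0.3300i → escape time 6

Answer: 3333
3334
3345
3456
5566
6666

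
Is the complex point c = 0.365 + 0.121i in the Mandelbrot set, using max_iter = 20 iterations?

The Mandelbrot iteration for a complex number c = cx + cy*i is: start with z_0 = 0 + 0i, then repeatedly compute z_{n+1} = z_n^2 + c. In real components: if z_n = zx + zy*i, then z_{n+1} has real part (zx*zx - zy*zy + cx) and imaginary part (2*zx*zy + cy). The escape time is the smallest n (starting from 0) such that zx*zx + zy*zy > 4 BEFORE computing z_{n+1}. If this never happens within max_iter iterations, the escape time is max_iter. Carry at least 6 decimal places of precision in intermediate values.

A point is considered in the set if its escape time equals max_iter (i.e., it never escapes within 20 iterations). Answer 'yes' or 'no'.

Answer: yes

Derivation:
z_0 = 0 + 0i, c = 0.3650 + 0.1210i
Iter 1: z = 0.3650 + 0.1210i, |z|^2 = 0.1479
Iter 2: z = 0.4836 + 0.2093i, |z|^2 = 0.2777
Iter 3: z = 0.5550 + 0.3235i, |z|^2 = 0.4127
Iter 4: z = 0.5684 + 0.4801i, |z|^2 = 0.5536
Iter 5: z = 0.4577 + 0.6668i, |z|^2 = 0.6540
Iter 6: z = 0.1299 + 0.7313i, |z|^2 = 0.5517
Iter 7: z = -0.1530 + 0.3110i, |z|^2 = 0.1201
Iter 8: z = 0.2917 + 0.0259i, |z|^2 = 0.0858
Iter 9: z = 0.4494 + 0.1361i, |z|^2 = 0.2205
Iter 10: z = 0.5485 + 0.2433i, |z|^2 = 0.3600
Iter 11: z = 0.6066 + 0.3879i, |z|^2 = 0.5184
Iter 12: z = 0.5825 + 0.5916i, |z|^2 = 0.6893
Iter 13: z = 0.3543 + 0.8102i, |z|^2 = 0.7819
Iter 14: z = -0.1659 + 0.6951i, |z|^2 = 0.5107
Iter 15: z = -0.0906 + -0.1096i, |z|^2 = 0.0202
Iter 16: z = 0.3612 + 0.1409i, |z|^2 = 0.1503
Iter 17: z = 0.4756 + 0.2228i, |z|^2 = 0.2758
Iter 18: z = 0.5416 + 0.3329i, |z|^2 = 0.4041
Iter 19: z = 0.5475 + 0.4816i, |z|^2 = 0.5317
Did not escape in 20 iterations → in set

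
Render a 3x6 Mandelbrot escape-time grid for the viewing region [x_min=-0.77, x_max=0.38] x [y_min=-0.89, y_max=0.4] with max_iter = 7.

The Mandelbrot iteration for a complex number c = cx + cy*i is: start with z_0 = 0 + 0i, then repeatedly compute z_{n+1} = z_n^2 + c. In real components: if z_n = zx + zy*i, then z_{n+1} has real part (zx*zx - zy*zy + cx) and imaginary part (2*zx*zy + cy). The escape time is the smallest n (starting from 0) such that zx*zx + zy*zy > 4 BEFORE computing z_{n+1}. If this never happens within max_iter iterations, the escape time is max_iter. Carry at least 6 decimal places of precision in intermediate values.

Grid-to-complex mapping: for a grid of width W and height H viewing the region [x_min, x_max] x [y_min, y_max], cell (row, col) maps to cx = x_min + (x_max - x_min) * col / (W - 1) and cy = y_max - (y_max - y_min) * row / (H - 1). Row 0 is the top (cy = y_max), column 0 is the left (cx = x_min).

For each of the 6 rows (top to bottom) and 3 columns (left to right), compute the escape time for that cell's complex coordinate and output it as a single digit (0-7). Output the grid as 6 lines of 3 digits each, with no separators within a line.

(row=0, col=0): c = -0.7700 + 0.4000i → escape time 7
(row=0, col=1): c = -0.1950 + 0.4000i → escape time 7
(row=0, col=2): c = 0.3800 + 0.4000i → escape time 7
(row=1, col=0): c = -0.7700 + 0.1420i → escape time 7
(row=1, col=1): c = -0.1950 + 0.1420i → escape time 7
(row=1, col=2): c = 0.3800 + 0.1420i → escape time 7
(row=2, col=0): c = -0.7700 + -0.1160i → escape time 7
(row=2, col=1): c = -0.1950 + -0.1160i → escape time 7
(row=2, col=2): c = 0.3800 + -0.1160i → escape time 7
(row=3, col=0): c = -0.7700 + -0.3740i → escape time 7
(row=3, col=1): c = -0.1950 + -0.3740i → escape time 7
(row=3, col=2): c = 0.3800 + -0.3740i → escape time 7
(row=4, col=0): c = -0.7700 + -0.6320i → escape time 5
(row=4, col=1): c = -0.1950 + -0.6320i → escape time 7
(row=4, col=2): c = 0.3800 + -0.6320i → escape time 7
(row=5, col=0): c = -0.7700 + -0.8900i → escape time 4
(row=5, col=1): c = -0.1950 + -0.8900i → escape time 7
(row=5, col=2): c = 0.3800 + -0.8900i → escape time 3

Answer: 777
777
777
777
577
473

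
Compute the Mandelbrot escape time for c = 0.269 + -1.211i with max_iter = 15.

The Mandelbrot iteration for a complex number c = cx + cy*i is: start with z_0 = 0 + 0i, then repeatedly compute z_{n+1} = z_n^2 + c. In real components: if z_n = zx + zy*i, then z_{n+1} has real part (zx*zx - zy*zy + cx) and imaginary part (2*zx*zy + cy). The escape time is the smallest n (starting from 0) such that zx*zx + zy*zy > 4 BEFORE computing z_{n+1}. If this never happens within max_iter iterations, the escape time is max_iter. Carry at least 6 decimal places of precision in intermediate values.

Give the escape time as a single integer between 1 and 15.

Answer: 2

Derivation:
z_0 = 0 + 0i, c = 0.2690 + -1.2110i
Iter 1: z = 0.2690 + -1.2110i, |z|^2 = 1.5389
Iter 2: z = -1.1252 + -1.8625i, |z|^2 = 4.7350
Escaped at iteration 2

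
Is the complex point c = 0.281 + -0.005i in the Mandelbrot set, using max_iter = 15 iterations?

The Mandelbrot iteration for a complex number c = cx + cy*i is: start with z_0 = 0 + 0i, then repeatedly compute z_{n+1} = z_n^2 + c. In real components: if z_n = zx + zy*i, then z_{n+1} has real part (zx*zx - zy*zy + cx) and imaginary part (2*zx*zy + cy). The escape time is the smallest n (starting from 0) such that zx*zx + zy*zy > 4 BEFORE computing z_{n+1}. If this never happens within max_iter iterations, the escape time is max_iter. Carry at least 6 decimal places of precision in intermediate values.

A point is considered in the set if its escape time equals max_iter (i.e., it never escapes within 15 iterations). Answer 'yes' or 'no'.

Answer: yes

Derivation:
z_0 = 0 + 0i, c = 0.2810 + -0.0050i
Iter 1: z = 0.2810 + -0.0050i, |z|^2 = 0.0790
Iter 2: z = 0.3599 + -0.0078i, |z|^2 = 0.1296
Iter 3: z = 0.4105 + -0.0106i, |z|^2 = 0.1686
Iter 4: z = 0.4494 + -0.0137i, |z|^2 = 0.2021
Iter 5: z = 0.4828 + -0.0173i, |z|^2 = 0.2334
Iter 6: z = 0.5138 + -0.0217i, |z|^2 = 0.2644
Iter 7: z = 0.5445 + -0.0273i, |z|^2 = 0.2972
Iter 8: z = 0.5767 + -0.0348i, |z|^2 = 0.3338
Iter 9: z = 0.6124 + -0.0451i, |z|^2 = 0.3770
Iter 10: z = 0.6540 + -0.0602i, |z|^2 = 0.4313
Iter 11: z = 0.7051 + -0.0838i, |z|^2 = 0.5041
Iter 12: z = 0.7711 + -0.1231i, |z|^2 = 0.6098
Iter 13: z = 0.8604 + -0.1949i, |z|^2 = 0.7783
Iter 14: z = 0.9833 + -0.3404i, |z|^2 = 1.0828
Did not escape in 15 iterations → in set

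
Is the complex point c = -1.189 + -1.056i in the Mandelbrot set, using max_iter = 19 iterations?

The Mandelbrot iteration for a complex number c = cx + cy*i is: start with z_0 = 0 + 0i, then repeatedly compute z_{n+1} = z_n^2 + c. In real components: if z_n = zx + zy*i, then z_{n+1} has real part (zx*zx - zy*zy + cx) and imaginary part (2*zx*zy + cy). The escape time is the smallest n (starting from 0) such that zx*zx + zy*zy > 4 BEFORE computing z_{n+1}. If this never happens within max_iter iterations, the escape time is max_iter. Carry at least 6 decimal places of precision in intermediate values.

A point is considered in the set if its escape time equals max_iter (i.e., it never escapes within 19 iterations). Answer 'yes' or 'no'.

z_0 = 0 + 0i, c = -1.1890 + -1.0560i
Iter 1: z = -1.1890 + -1.0560i, |z|^2 = 2.5289
Iter 2: z = -0.8904 + 1.4552i, |z|^2 = 2.9104
Iter 3: z = -2.5137 + -3.6474i, |z|^2 = 19.6221
Escaped at iteration 3

Answer: no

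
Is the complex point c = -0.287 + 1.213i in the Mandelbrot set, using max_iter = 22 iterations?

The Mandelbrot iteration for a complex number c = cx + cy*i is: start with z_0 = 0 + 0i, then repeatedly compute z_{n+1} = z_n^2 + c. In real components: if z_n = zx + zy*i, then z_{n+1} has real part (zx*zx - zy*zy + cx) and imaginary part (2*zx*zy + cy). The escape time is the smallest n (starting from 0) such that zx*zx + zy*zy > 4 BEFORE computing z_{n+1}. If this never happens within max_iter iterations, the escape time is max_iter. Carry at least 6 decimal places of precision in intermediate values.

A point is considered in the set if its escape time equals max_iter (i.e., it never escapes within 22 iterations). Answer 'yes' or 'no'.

Answer: no

Derivation:
z_0 = 0 + 0i, c = -0.2870 + 1.2130i
Iter 1: z = -0.2870 + 1.2130i, |z|^2 = 1.5537
Iter 2: z = -1.6760 + 0.5167i, |z|^2 = 3.0760
Iter 3: z = 2.2550 + -0.5191i, |z|^2 = 5.3543
Escaped at iteration 3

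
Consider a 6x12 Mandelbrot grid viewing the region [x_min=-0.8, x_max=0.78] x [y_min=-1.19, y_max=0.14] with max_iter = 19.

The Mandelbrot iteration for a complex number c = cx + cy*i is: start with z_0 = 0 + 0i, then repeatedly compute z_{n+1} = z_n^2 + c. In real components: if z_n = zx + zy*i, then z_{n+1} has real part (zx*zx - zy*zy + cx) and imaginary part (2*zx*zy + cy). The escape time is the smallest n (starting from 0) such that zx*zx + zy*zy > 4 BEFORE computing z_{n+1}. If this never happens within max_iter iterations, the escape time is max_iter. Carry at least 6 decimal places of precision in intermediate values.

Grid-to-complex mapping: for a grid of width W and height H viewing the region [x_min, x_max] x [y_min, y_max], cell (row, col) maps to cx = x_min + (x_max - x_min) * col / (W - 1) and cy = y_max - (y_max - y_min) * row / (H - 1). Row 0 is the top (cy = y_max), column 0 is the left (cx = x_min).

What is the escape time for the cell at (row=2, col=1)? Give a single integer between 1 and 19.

z_0 = 0 + 0i, c = -0.4840 + -0.1018i
Iter 1: z = -0.4840 + -0.1018i, |z|^2 = 0.2446
Iter 2: z = -0.2601 + -0.0033i, |z|^2 = 0.0677
Iter 3: z = -0.4164 + -0.1001i, |z|^2 = 0.1834
Iter 4: z = -0.3207 + -0.0184i, |z|^2 = 0.1032
Iter 5: z = -0.3815 + -0.0900i, |z|^2 = 0.1536
Iter 6: z = -0.3465 + -0.0332i, |z|^2 = 0.1212
Iter 7: z = -0.3650 + -0.0788i, |z|^2 = 0.1394
Iter 8: z = -0.3570 + -0.0443i, |z|^2 = 0.1294
Iter 9: z = -0.3585 + -0.0702i, |z|^2 = 0.1335
Iter 10: z = -0.3604 + -0.0515i, |z|^2 = 0.1325
Iter 11: z = -0.3568 + -0.0647i, |z|^2 = 0.1315
Iter 12: z = -0.3609 + -0.0556i, |z|^2 = 0.1333
Iter 13: z = -0.3568 + -0.0617i, |z|^2 = 0.1311
Iter 14: z = -0.3605 + -0.0578i, |z|^2 = 0.1333
Iter 15: z = -0.3574 + -0.0601i, |z|^2 = 0.1314
Iter 16: z = -0.3599 + -0.0588i, |z|^2 = 0.1330
Iter 17: z = -0.3580 + -0.0595i, |z|^2 = 0.1317
Iter 18: z = -0.3594 + -0.0592i, |z|^2 = 0.1327

Answer: 19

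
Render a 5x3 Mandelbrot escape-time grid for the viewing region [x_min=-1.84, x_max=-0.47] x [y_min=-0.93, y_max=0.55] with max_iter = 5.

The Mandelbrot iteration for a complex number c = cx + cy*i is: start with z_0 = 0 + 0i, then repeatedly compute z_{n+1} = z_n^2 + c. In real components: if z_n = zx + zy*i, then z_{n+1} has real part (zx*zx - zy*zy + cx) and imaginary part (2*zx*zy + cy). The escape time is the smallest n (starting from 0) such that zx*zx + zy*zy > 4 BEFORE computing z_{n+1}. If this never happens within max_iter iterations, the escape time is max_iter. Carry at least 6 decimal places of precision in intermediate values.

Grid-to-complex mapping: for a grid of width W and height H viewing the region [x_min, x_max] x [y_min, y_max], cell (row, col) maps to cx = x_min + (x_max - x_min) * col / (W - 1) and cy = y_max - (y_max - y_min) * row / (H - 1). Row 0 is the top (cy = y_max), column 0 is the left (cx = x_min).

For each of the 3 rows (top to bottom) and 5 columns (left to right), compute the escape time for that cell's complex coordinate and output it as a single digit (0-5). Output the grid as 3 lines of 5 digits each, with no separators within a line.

Answer: 33455
45555
13334

Derivation:
(row=0, col=0): c = -1.8400 + 0.5500i → escape time 3
(row=0, col=1): c = -1.4975 + 0.5500i → escape time 3
(row=0, col=2): c = -1.1550 + 0.5500i → escape time 4
(row=0, col=3): c = -0.8125 + 0.5500i → escape time 5
(row=0, col=4): c = -0.4700 + 0.5500i → escape time 5
(row=1, col=0): c = -1.8400 + -0.1900i → escape time 4
(row=1, col=1): c = -1.4975 + -0.1900i → escape time 5
(row=1, col=2): c = -1.1550 + -0.1900i → escape time 5
(row=1, col=3): c = -0.8125 + -0.1900i → escape time 5
(row=1, col=4): c = -0.4700 + -0.1900i → escape time 5
(row=2, col=0): c = -1.8400 + -0.9300i → escape time 1
(row=2, col=1): c = -1.4975 + -0.9300i → escape time 3
(row=2, col=2): c = -1.1550 + -0.9300i → escape time 3
(row=2, col=3): c = -0.8125 + -0.9300i → escape time 3
(row=2, col=4): c = -0.4700 + -0.9300i → escape time 4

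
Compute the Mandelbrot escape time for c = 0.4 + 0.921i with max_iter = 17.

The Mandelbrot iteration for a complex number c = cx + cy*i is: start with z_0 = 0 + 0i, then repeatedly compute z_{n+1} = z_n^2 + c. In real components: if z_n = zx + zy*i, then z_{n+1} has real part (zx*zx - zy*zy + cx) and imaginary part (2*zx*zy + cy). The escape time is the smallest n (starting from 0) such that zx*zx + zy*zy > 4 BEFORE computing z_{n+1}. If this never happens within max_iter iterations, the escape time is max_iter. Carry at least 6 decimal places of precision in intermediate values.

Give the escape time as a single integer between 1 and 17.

z_0 = 0 + 0i, c = 0.4000 + 0.9210i
Iter 1: z = 0.4000 + 0.9210i, |z|^2 = 1.0082
Iter 2: z = -0.2882 + 1.6578i, |z|^2 = 2.8314
Iter 3: z = -2.2652 + -0.0347i, |z|^2 = 5.1324
Escaped at iteration 3

Answer: 3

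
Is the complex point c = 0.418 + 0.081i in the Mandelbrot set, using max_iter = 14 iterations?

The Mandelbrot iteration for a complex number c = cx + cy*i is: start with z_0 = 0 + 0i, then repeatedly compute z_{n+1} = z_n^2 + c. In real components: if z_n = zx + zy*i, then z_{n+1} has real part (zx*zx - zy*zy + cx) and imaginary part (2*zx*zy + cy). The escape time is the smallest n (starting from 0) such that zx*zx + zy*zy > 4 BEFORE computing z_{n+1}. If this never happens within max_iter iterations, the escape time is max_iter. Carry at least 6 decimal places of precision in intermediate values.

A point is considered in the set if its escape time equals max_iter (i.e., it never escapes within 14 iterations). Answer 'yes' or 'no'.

Answer: no

Derivation:
z_0 = 0 + 0i, c = 0.4180 + 0.0810i
Iter 1: z = 0.4180 + 0.0810i, |z|^2 = 0.1813
Iter 2: z = 0.5862 + 0.1487i, |z|^2 = 0.3657
Iter 3: z = 0.7395 + 0.2553i, |z|^2 = 0.6120
Iter 4: z = 0.8996 + 0.4586i, |z|^2 = 1.0197
Iter 5: z = 1.0170 + 0.9062i, |z|^2 = 1.8554
Iter 6: z = 0.6310 + 1.9241i, |z|^2 = 4.1005
Escaped at iteration 6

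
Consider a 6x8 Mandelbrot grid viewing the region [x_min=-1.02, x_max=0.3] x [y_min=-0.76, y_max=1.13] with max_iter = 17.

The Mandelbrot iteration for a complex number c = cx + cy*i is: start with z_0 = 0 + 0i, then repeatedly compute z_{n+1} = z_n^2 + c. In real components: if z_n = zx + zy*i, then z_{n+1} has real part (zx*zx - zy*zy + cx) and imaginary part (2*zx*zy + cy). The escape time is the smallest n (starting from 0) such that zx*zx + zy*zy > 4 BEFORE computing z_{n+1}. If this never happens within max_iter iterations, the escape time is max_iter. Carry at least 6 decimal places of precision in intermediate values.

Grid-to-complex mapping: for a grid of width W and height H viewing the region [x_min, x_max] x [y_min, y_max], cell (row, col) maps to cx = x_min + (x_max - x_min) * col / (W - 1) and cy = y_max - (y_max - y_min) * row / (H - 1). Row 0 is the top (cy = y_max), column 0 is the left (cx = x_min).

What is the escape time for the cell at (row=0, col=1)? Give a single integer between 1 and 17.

Answer: 3

Derivation:
z_0 = 0 + 0i, c = -0.7560 + 1.1300i
Iter 1: z = -0.7560 + 1.1300i, |z|^2 = 1.8484
Iter 2: z = -1.4614 + -0.5786i, |z|^2 = 2.4703
Iter 3: z = 1.0449 + 2.8210i, |z|^2 = 9.0496
Escaped at iteration 3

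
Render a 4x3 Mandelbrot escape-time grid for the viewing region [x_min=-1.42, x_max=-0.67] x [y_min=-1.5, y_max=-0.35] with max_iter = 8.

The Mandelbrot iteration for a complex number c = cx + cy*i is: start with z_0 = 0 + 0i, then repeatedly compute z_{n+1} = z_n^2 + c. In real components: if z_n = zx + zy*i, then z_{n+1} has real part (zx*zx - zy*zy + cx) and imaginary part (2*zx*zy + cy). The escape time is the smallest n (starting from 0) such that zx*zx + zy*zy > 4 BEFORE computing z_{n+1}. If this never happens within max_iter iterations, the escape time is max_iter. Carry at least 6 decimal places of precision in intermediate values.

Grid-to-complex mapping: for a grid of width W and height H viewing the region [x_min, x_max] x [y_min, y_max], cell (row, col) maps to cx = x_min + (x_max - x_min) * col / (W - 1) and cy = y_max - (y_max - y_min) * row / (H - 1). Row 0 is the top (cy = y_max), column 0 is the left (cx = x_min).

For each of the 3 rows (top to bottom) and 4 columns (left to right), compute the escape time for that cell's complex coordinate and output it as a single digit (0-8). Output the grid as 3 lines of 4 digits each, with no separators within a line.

(row=0, col=0): c = -1.4200 + -0.3500i → escape time 5
(row=0, col=1): c = -1.1700 + -0.3500i → escape time 8
(row=0, col=2): c = -0.9200 + -0.3500i → escape time 8
(row=0, col=3): c = -0.6700 + -0.3500i → escape time 8
(row=1, col=0): c = -1.4200 + -0.9250i → escape time 3
(row=1, col=1): c = -1.1700 + -0.9250i → escape time 3
(row=1, col=2): c = -0.9200 + -0.9250i → escape time 3
(row=1, col=3): c = -0.6700 + -0.9250i → escape time 4
(row=2, col=0): c = -1.4200 + -1.5000i → escape time 1
(row=2, col=1): c = -1.1700 + -1.5000i → escape time 2
(row=2, col=2): c = -0.9200 + -1.5000i → escape time 2
(row=2, col=3): c = -0.6700 + -1.5000i → escape time 2

Answer: 5888
3334
1222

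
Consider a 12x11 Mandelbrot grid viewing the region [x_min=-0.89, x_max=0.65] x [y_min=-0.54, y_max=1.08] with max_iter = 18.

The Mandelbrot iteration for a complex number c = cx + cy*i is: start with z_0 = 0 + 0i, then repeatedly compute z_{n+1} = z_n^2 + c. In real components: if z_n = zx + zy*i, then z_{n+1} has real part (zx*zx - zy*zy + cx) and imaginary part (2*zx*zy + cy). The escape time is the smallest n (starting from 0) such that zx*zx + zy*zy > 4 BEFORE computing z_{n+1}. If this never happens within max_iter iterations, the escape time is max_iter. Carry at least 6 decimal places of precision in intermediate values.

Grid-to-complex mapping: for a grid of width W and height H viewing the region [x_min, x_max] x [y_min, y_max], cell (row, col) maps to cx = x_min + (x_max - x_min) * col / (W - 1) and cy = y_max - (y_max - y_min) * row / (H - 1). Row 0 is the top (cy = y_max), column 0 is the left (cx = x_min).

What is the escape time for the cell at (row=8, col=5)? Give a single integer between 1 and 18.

Answer: 18

Derivation:
z_0 = 0 + 0i, c = -0.1900 + -0.2160i
Iter 1: z = -0.1900 + -0.2160i, |z|^2 = 0.0828
Iter 2: z = -0.2006 + -0.1339i, |z|^2 = 0.0582
Iter 3: z = -0.1677 + -0.1623i, |z|^2 = 0.0545
Iter 4: z = -0.1882 + -0.1616i, |z|^2 = 0.0615
Iter 5: z = -0.1807 + -0.1552i, |z|^2 = 0.0567
Iter 6: z = -0.1814 + -0.1599i, |z|^2 = 0.0585
Iter 7: z = -0.1827 + -0.1580i, |z|^2 = 0.0583
Iter 8: z = -0.1816 + -0.1583i, |z|^2 = 0.0580
Iter 9: z = -0.1821 + -0.1585i, |z|^2 = 0.0583
Iter 10: z = -0.1820 + -0.1583i, |z|^2 = 0.0582
Iter 11: z = -0.1819 + -0.1584i, |z|^2 = 0.0582
Iter 12: z = -0.1820 + -0.1584i, |z|^2 = 0.0582
Iter 13: z = -0.1820 + -0.1584i, |z|^2 = 0.0582
Iter 14: z = -0.1820 + -0.1584i, |z|^2 = 0.0582
Iter 15: z = -0.1820 + -0.1584i, |z|^2 = 0.0582
Iter 16: z = -0.1820 + -0.1584i, |z|^2 = 0.0582
Iter 17: z = -0.1820 + -0.1584i, |z|^2 = 0.0582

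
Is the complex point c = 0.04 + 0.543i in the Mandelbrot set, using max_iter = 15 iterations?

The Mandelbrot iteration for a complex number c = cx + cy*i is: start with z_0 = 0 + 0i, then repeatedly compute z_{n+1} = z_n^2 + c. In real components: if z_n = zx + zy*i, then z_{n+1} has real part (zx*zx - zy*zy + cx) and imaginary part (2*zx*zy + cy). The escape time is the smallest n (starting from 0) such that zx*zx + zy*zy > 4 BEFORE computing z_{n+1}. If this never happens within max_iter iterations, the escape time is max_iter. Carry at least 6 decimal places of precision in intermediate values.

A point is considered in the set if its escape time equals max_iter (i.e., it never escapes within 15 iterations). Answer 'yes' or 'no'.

Answer: yes

Derivation:
z_0 = 0 + 0i, c = 0.0400 + 0.5430i
Iter 1: z = 0.0400 + 0.5430i, |z|^2 = 0.2964
Iter 2: z = -0.2532 + 0.5864i, |z|^2 = 0.4080
Iter 3: z = -0.2398 + 0.2460i, |z|^2 = 0.1180
Iter 4: z = 0.0370 + 0.4250i, |z|^2 = 0.1820
Iter 5: z = -0.1393 + 0.5744i, |z|^2 = 0.3494
Iter 6: z = -0.2706 + 0.3830i, |z|^2 = 0.2199
Iter 7: z = -0.0334 + 0.3357i, |z|^2 = 0.1138
Iter 8: z = -0.0716 + 0.5205i, |z|^2 = 0.2761
Iter 9: z = -0.2258 + 0.4684i, |z|^2 = 0.2704
Iter 10: z = -0.1284 + 0.3314i, |z|^2 = 0.1263
Iter 11: z = -0.0533 + 0.4579i, |z|^2 = 0.2125
Iter 12: z = -0.1668 + 0.4942i, |z|^2 = 0.2720
Iter 13: z = -0.1764 + 0.3782i, |z|^2 = 0.1741
Iter 14: z = -0.0719 + 0.4096i, |z|^2 = 0.1729
Did not escape in 15 iterations → in set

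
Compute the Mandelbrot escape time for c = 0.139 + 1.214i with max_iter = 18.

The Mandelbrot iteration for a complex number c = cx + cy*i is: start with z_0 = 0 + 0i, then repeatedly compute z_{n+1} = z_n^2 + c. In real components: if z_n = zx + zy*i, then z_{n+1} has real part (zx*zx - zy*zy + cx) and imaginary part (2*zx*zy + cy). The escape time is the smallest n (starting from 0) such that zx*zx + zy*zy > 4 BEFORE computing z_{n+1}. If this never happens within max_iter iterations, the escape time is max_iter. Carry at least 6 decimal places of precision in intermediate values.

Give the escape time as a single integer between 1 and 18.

Answer: 2

Derivation:
z_0 = 0 + 0i, c = 0.1390 + 1.2140i
Iter 1: z = 0.1390 + 1.2140i, |z|^2 = 1.4931
Iter 2: z = -1.3155 + 1.5515i, |z|^2 = 4.1376
Escaped at iteration 2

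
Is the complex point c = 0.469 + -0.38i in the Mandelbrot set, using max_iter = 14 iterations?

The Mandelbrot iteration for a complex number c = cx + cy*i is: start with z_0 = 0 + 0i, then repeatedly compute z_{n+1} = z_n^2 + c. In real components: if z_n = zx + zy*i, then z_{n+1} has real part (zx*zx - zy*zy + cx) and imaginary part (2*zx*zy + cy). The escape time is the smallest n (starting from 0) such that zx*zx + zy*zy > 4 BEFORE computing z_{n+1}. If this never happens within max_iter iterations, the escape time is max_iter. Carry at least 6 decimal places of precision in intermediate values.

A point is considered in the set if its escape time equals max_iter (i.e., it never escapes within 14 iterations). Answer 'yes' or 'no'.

z_0 = 0 + 0i, c = 0.4690 + -0.3800i
Iter 1: z = 0.4690 + -0.3800i, |z|^2 = 0.3644
Iter 2: z = 0.5446 + -0.7364i, |z|^2 = 0.8389
Iter 3: z = 0.2232 + -1.1821i, |z|^2 = 1.4471
Iter 4: z = -0.8785 + -0.9077i, |z|^2 = 1.5956
Iter 5: z = 0.4168 + 1.2148i, |z|^2 = 1.6494
Iter 6: z = -0.8329 + 0.6327i, |z|^2 = 1.0940
Iter 7: z = 0.7624 + -1.4339i, |z|^2 = 2.6374
Iter 8: z = -1.0059 + -2.5665i, |z|^2 = 7.5987
Escaped at iteration 8

Answer: no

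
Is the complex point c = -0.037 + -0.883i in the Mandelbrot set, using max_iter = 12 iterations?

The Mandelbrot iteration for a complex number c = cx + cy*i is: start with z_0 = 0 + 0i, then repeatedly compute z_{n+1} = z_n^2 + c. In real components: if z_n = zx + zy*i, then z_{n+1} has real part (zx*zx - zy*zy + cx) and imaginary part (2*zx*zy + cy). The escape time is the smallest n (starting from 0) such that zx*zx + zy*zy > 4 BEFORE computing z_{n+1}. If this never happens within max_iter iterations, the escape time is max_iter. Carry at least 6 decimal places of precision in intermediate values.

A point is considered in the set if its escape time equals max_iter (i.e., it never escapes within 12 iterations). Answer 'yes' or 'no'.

Answer: no

Derivation:
z_0 = 0 + 0i, c = -0.0370 + -0.8830i
Iter 1: z = -0.0370 + -0.8830i, |z|^2 = 0.7811
Iter 2: z = -0.8153 + -0.8177i, |z|^2 = 1.3333
Iter 3: z = -0.0408 + 0.4503i, |z|^2 = 0.2044
Iter 4: z = -0.2381 + -0.9198i, |z|^2 = 0.9027
Iter 5: z = -0.8263 + -0.4450i, |z|^2 = 0.8807
Iter 6: z = 0.4477 + -0.1476i, |z|^2 = 0.2222
Iter 7: z = 0.1416 + -1.0152i, |z|^2 = 1.0507
Iter 8: z = -1.0476 + -1.1706i, |z|^2 = 2.4676
Iter 9: z = -0.3099 + 1.5695i, |z|^2 = 2.5593
Iter 10: z = -2.4042 + -1.8556i, |z|^2 = 9.2238
Escaped at iteration 10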